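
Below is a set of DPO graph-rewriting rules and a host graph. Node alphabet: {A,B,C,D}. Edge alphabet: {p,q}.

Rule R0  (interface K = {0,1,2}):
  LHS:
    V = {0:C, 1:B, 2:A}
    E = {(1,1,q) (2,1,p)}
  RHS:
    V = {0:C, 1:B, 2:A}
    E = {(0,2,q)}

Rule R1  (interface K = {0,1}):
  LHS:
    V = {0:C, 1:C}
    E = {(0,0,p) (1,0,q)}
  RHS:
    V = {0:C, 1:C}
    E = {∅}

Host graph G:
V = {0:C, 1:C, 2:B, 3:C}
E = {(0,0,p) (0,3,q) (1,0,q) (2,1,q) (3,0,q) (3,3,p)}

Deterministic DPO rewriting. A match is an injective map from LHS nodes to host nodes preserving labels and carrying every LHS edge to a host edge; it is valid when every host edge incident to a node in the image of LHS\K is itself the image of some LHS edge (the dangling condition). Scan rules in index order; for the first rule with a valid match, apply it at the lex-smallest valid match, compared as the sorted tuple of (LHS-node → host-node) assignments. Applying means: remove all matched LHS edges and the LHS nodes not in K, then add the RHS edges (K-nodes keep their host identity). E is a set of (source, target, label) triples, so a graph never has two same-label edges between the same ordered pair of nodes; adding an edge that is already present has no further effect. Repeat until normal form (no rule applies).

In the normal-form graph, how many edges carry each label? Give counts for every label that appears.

Answer: q:2

Derivation:
[0] host  ⇒  4 nodes, 6 edges  {0-p->0 0-q->3 1-q->0 2-q->1 3-q->0 3-p->3}
[1] R1 @ {0↦0, 1↦1}  ⇒  4 nodes, 4 edges  {0-q->3 2-q->1 3-q->0 3-p->3}
[2] R1 @ {0↦3, 1↦0}  ⇒  4 nodes, 2 edges  {2-q->1 3-q->0}
final graph: no rule applies after step 2
NF edges: [(2, 1, 'q'), (3, 0, 'q')]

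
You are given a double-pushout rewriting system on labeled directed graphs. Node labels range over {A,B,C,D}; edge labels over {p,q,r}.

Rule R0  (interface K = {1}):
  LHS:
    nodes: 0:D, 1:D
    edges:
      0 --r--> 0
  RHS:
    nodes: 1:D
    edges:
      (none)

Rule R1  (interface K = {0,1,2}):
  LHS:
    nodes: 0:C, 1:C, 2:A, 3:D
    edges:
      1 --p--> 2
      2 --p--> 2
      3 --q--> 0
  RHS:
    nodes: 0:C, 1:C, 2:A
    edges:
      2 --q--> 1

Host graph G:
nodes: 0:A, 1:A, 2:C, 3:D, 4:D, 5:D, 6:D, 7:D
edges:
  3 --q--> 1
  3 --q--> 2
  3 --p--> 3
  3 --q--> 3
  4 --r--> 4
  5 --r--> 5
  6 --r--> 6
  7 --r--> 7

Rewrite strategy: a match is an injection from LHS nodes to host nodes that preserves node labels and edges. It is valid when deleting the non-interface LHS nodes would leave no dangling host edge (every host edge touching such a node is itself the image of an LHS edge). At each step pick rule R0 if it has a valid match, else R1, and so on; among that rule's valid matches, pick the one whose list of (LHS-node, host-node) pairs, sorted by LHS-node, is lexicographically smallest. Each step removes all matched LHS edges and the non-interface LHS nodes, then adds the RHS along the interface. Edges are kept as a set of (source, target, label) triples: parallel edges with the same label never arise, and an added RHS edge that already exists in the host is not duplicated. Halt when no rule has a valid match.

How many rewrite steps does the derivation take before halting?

Answer: 4

Rewrite trace:
[0] host  ⇒  8 nodes, 8 edges  {3-q->1 3-q->2 3-p->3 3-q->3 4-r->4 5-r->5 6-r->6 7-r->7}
[1] R0 @ {0↦4, 1↦3}  ⇒  7 nodes, 7 edges  {3-q->1 3-q->2 3-p->3 3-q->3 5-r->5 6-r->6 7-r->7}
[2] R0 @ {0↦5, 1↦3}  ⇒  6 nodes, 6 edges  {3-q->1 3-q->2 3-p->3 3-q->3 6-r->6 7-r->7}
[3] R0 @ {0↦6, 1↦3}  ⇒  5 nodes, 5 edges  {3-q->1 3-q->2 3-p->3 3-q->3 7-r->7}
[4] R0 @ {0↦7, 1↦3}  ⇒  4 nodes, 4 edges  {3-q->1 3-q->2 3-p->3 3-q->3}
halt: no rule applies after step 4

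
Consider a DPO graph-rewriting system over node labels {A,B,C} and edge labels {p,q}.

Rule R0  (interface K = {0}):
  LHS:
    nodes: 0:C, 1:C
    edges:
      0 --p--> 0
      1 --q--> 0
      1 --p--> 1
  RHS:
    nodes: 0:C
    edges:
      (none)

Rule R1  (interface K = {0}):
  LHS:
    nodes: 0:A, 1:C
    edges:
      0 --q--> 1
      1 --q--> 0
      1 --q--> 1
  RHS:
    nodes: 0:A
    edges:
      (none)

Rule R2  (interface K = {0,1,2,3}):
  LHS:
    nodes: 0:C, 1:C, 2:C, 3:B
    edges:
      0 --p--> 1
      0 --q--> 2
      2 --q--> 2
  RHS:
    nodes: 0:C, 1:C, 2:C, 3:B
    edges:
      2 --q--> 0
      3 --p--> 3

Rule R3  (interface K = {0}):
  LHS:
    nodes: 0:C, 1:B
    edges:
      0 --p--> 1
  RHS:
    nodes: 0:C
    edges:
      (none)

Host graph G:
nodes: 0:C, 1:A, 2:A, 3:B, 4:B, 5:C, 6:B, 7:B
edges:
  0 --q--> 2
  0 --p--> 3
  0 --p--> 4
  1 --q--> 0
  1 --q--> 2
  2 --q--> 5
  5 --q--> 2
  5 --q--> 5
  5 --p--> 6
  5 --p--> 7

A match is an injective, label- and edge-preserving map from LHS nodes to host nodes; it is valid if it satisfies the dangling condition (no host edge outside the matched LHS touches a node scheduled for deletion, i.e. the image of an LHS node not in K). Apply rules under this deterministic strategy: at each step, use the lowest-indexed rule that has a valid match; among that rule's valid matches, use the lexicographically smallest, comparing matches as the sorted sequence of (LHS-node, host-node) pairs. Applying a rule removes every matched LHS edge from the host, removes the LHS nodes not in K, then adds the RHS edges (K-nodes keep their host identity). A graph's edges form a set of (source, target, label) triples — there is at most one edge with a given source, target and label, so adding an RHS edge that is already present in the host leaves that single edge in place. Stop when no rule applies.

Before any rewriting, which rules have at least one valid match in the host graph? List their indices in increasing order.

Answer: [R3]

Steps:
R0: no valid match — LHS pattern not found
R1: no valid match — 1 raw match, all fail dangling condition
R2: no valid match — LHS pattern not found
R3: 4 valid matches — {0↦0, 1↦3}, {0↦0, 1↦4}, {0↦5, 1↦6} (+1 more)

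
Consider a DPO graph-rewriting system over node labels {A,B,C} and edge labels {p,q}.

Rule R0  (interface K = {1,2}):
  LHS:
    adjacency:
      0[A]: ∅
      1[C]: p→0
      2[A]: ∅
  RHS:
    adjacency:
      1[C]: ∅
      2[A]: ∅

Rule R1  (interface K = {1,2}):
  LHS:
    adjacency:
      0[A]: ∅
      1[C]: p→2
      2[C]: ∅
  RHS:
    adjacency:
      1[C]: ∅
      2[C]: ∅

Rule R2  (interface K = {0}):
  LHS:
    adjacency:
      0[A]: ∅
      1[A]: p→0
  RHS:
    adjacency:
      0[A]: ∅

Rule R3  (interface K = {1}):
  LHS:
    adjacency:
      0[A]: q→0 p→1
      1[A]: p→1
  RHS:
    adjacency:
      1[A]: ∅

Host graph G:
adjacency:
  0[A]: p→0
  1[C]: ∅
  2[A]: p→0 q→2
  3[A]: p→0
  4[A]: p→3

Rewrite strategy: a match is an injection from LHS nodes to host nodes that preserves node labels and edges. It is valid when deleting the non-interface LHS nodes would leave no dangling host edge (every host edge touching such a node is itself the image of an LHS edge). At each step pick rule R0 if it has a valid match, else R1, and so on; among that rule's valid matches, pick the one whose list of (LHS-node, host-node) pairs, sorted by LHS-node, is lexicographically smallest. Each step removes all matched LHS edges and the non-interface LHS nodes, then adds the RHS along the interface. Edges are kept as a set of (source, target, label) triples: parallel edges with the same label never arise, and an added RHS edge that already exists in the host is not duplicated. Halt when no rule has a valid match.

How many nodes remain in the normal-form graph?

[0] host  ⇒  5 nodes, 5 edges  {0-p->0 2-p->0 2-q->2 3-p->0 4-p->3}
[1] R2 @ {0↦3, 1↦4}  ⇒  4 nodes, 4 edges  {0-p->0 2-p->0 2-q->2 3-p->0}
[2] R2 @ {0↦0, 1↦3}  ⇒  3 nodes, 3 edges  {0-p->0 2-p->0 2-q->2}
[3] R3 @ {0↦2, 1↦0}  ⇒  2 nodes, 0 edges  {∅}
normal form: no rule applies after step 3
NF nodes: {0:A, 1:C}

Answer: 2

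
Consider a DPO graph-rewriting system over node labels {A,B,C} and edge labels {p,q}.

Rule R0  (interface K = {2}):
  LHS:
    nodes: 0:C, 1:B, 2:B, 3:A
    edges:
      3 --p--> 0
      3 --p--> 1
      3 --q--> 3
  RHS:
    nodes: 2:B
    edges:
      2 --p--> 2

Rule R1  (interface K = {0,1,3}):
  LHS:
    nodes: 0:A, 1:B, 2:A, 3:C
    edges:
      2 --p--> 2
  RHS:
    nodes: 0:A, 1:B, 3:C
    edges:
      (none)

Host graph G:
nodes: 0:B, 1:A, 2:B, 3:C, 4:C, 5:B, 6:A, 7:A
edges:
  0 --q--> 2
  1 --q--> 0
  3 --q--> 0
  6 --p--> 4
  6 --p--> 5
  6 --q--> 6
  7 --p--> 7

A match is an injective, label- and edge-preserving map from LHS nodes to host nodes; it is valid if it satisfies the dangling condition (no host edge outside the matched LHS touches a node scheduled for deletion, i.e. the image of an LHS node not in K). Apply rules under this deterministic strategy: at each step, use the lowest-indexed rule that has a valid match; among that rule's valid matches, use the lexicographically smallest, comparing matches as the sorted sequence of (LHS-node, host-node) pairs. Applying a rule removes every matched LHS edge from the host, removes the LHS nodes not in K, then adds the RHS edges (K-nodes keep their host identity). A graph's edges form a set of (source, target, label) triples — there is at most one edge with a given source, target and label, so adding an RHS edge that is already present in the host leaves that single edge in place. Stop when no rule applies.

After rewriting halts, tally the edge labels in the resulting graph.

initial: |V|=8 |E|=7  E = 0-q->2 1-q->0 3-q->0 6-p->4 6-p->5 6-q->6 7-p->7
step 1: apply R0 at {0↦4, 1↦5, 2↦0, 3↦6}  → |V|=5 |E|=5  E = 0-p->0 0-q->2 1-q->0 3-q->0 7-p->7
step 2: apply R1 at {0↦1, 1↦0, 2↦7, 3↦3}  → |V|=4 |E|=4  E = 0-p->0 0-q->2 1-q->0 3-q->0
halt: no rule applies after step 2
NF edges: [(0, 0, 'p'), (0, 2, 'q'), (1, 0, 'q'), (3, 0, 'q')]

Answer: p:1 q:3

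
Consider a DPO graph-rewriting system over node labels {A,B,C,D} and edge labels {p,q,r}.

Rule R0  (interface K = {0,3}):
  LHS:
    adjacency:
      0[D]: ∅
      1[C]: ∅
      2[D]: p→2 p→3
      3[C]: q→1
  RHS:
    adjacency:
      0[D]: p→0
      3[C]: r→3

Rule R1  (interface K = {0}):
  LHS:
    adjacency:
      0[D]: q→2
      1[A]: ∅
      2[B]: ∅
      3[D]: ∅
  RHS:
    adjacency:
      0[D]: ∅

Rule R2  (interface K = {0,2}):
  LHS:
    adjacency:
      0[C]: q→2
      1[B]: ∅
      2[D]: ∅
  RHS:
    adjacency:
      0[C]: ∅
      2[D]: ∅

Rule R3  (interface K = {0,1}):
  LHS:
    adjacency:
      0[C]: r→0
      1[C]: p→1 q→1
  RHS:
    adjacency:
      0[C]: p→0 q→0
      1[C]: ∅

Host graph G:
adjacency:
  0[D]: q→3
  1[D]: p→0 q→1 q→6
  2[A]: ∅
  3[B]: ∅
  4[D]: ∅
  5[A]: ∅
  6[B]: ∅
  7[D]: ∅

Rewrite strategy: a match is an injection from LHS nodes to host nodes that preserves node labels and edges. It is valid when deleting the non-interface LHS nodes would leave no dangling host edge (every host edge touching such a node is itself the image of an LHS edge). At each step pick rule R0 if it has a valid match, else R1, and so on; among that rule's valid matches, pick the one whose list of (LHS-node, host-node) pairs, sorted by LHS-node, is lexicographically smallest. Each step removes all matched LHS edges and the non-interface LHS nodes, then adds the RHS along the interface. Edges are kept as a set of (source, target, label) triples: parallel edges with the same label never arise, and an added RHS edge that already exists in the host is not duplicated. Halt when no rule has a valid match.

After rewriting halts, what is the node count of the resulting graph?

Answer: 2

Rewrite trace:
start.  V:8 E:4  edges: 0-q->3 1-p->0 1-q->1 1-q->6
1. fire R1 via {0↦0, 1↦2, 2↦3, 3↦4}  →  V:5 E:3  edges: 1-p->0 1-q->1 1-q->6
2. fire R1 via {0↦1, 1↦5, 2↦6, 3↦7}  →  V:2 E:2  edges: 1-p->0 1-q->1
normal form: no rule applies after step 2
NF nodes: {0:D, 1:D}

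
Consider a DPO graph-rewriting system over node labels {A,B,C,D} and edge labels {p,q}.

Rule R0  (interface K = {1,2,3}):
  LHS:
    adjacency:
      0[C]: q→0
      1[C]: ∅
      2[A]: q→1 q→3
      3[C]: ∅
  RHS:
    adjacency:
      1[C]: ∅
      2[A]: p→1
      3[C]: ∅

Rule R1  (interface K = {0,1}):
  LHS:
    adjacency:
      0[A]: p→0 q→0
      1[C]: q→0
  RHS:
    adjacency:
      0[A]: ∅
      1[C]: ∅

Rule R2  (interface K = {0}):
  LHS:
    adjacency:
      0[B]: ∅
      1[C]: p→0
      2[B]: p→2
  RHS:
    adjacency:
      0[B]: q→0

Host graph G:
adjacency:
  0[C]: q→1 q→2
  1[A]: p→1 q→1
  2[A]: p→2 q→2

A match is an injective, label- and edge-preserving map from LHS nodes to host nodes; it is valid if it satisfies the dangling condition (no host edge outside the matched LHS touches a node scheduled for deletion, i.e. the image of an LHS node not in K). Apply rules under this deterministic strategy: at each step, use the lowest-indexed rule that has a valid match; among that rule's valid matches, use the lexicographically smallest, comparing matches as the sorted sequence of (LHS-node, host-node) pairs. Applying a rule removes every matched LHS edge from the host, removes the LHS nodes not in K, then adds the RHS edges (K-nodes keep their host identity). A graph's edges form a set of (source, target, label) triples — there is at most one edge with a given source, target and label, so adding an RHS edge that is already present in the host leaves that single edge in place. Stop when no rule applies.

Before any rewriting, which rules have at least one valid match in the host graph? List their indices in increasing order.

Answer: [R1]

Derivation:
R0: no valid match — LHS pattern not found
R1: 2 valid matches — {0↦1, 1↦0}, {0↦2, 1↦0}
R2: no valid match — LHS pattern not found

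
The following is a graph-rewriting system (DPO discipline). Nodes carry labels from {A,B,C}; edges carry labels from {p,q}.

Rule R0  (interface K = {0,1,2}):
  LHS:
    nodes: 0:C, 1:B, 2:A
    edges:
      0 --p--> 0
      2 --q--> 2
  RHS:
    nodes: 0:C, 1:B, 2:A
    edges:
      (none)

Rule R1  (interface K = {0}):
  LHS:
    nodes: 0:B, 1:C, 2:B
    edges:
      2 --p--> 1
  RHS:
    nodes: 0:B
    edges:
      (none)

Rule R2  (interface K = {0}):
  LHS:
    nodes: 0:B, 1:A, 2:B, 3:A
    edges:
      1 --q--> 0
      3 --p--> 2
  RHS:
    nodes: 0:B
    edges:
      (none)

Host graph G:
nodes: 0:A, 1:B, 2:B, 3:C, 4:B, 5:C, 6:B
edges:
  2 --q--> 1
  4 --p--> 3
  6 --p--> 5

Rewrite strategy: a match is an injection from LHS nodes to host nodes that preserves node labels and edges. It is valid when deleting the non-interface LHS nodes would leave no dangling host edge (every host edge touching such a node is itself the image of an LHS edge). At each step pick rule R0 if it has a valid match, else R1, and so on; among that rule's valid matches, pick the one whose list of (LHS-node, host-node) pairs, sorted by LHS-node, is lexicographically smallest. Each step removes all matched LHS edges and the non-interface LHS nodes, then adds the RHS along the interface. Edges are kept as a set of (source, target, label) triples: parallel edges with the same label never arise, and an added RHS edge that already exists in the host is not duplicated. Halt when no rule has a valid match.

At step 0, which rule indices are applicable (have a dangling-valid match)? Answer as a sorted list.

R0: no valid match — LHS pattern not found
R1: 6 valid matches — {0↦1, 1↦3, 2↦4}, {0↦1, 1↦5, 2↦6}, {0↦2, 1↦3, 2↦4} (+3 more)
R2: no valid match — LHS pattern not found

Answer: [R1]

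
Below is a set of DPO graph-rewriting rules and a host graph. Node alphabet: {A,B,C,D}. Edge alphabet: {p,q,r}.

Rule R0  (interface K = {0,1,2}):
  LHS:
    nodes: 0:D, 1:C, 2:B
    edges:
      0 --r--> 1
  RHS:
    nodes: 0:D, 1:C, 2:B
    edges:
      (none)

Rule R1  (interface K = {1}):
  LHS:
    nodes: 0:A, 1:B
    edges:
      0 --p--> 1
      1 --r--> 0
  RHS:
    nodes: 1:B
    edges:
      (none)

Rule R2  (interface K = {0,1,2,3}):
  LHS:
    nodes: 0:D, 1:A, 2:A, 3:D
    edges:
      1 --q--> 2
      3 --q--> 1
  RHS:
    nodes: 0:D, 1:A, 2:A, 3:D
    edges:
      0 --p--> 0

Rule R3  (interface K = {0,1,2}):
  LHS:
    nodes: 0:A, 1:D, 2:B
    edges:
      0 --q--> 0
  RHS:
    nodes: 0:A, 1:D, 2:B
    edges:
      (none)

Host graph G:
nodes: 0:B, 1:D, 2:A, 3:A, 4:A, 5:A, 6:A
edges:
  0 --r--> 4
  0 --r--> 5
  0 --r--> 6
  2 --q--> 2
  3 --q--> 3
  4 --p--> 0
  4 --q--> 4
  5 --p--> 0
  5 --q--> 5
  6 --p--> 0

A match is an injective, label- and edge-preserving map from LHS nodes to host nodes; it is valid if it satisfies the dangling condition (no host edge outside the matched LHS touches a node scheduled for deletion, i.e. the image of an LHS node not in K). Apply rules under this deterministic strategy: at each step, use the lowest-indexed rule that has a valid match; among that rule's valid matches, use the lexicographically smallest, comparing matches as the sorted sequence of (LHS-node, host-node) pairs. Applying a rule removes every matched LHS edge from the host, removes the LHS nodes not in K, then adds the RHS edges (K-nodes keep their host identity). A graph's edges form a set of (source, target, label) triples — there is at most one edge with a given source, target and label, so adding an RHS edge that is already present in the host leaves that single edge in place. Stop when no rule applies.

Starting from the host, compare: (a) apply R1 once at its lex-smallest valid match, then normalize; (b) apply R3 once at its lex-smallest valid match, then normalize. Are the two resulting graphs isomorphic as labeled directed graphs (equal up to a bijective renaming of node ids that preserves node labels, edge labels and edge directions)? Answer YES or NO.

Answer: YES

Rewrite trace:
branch R1-first: apply at {0↦6, 1↦0} → |E|=8, then 6 more step(s) → NF |V|=4 |E|=0 V={0:B, 1:D, 2:A, 3:A} E=∅
branch R3-first: apply at {0↦2, 1↦1, 2↦0} → |E|=9, then 6 more step(s) → NF |V|=4 |E|=0 V={0:B, 1:D, 2:A, 3:A} E=∅
graphs isomorphic (equal up to label-preserving node renaming)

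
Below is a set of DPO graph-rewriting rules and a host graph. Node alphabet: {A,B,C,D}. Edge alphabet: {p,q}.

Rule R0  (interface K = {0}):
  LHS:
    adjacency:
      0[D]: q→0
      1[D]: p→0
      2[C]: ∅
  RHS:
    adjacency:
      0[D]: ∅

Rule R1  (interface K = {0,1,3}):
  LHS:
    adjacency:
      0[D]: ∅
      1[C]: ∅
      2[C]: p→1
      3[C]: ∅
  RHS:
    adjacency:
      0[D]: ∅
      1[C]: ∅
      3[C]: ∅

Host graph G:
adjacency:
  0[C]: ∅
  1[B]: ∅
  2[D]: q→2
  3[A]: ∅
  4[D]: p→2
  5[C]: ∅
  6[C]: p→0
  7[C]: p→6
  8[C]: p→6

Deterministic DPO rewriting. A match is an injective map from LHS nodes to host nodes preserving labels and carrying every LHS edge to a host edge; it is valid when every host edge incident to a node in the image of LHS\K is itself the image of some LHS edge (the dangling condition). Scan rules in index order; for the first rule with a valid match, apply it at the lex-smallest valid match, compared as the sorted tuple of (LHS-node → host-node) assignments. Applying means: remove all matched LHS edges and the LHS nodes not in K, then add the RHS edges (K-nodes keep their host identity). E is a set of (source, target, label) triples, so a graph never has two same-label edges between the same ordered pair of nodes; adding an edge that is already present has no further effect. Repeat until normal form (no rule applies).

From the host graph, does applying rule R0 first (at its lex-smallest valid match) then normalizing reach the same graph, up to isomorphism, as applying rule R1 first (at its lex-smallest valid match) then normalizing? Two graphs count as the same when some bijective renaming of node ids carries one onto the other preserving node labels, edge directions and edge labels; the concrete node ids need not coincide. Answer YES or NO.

branch R0-first: apply at {0↦2, 1↦4, 2↦5} → |E|=3, then 2 more step(s) → NF |V|=5 |E|=1 V={0:C, 1:B, 2:D, 3:A, 6:C} E=6-p->0
branch R1-first: apply at {0↦2, 1↦6, 2↦7, 3↦0} → |E|=4, then 2 more step(s) → NF |V|=5 |E|=1 V={0:C, 1:B, 2:D, 3:A, 6:C} E=6-p->0
graphs isomorphic (equal up to label-preserving node renaming)

Answer: YES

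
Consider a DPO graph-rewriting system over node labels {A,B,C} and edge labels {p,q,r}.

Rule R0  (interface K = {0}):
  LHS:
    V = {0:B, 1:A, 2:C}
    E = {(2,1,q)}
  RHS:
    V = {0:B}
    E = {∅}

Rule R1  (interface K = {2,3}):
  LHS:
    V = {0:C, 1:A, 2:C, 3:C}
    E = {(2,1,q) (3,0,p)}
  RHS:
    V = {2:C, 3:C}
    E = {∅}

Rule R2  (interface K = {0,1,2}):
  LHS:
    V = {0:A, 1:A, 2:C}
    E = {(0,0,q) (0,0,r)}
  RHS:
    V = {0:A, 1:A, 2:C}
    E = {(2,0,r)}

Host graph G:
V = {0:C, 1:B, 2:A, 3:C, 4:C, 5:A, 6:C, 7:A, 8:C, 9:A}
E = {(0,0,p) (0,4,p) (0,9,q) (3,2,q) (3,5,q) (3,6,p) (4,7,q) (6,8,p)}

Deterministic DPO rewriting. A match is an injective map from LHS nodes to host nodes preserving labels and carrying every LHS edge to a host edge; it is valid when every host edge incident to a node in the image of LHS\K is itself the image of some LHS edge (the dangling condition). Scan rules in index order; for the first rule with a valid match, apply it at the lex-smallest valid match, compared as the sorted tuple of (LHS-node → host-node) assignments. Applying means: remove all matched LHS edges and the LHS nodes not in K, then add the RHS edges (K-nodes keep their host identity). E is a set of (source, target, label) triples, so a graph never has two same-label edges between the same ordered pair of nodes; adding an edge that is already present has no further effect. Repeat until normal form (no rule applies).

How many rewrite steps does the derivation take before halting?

start.  V:10 E:8  edges: 0-p->0 0-p->4 0-q->9 3-q->2 3-q->5 3-p->6 4-q->7 6-p->8
1. fire R1 via {0↦8, 1↦2, 2↦3, 3↦6}  →  V:8 E:6  edges: 0-p->0 0-p->4 0-q->9 3-q->5 3-p->6 4-q->7
2. fire R1 via {0↦6, 1↦7, 2↦4, 3↦3}  →  V:6 E:4  edges: 0-p->0 0-p->4 0-q->9 3-q->5
3. fire R0 via {0↦1, 1↦5, 2↦3}  →  V:4 E:3  edges: 0-p->0 0-p->4 0-q->9
final graph: no rule applies after step 3

Answer: 3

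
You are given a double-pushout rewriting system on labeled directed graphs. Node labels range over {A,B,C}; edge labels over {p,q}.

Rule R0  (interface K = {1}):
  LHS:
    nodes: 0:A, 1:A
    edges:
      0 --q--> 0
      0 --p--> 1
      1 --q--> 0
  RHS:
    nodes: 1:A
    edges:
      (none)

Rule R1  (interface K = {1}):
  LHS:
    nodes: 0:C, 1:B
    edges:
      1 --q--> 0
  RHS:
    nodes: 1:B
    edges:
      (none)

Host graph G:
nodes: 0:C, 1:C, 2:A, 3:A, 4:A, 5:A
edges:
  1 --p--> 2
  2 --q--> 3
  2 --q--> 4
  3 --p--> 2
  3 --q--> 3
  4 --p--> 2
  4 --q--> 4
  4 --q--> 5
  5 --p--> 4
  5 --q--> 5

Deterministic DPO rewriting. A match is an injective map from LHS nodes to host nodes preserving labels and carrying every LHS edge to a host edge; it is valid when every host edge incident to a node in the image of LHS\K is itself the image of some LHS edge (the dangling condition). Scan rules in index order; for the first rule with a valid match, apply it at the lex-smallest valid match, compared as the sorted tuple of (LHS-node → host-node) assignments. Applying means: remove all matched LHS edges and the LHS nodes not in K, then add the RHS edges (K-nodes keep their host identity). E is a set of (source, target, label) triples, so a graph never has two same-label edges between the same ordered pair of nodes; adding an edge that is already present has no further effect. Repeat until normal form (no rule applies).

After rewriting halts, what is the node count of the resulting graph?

Answer: 3

Steps:
[0] host  ⇒  6 nodes, 10 edges  {1-p->2 2-q->3 2-q->4 3-p->2 3-q->3 4-p->2 4-q->4 4-q->5 5-p->4 5-q->5}
[1] R0 @ {0↦3, 1↦2}  ⇒  5 nodes, 7 edges  {1-p->2 2-q->4 4-p->2 4-q->4 4-q->5 5-p->4 5-q->5}
[2] R0 @ {0↦5, 1↦4}  ⇒  4 nodes, 4 edges  {1-p->2 2-q->4 4-p->2 4-q->4}
[3] R0 @ {0↦4, 1↦2}  ⇒  3 nodes, 1 edges  {1-p->2}
final graph: no rule applies after step 3
NF nodes: {0:C, 1:C, 2:A}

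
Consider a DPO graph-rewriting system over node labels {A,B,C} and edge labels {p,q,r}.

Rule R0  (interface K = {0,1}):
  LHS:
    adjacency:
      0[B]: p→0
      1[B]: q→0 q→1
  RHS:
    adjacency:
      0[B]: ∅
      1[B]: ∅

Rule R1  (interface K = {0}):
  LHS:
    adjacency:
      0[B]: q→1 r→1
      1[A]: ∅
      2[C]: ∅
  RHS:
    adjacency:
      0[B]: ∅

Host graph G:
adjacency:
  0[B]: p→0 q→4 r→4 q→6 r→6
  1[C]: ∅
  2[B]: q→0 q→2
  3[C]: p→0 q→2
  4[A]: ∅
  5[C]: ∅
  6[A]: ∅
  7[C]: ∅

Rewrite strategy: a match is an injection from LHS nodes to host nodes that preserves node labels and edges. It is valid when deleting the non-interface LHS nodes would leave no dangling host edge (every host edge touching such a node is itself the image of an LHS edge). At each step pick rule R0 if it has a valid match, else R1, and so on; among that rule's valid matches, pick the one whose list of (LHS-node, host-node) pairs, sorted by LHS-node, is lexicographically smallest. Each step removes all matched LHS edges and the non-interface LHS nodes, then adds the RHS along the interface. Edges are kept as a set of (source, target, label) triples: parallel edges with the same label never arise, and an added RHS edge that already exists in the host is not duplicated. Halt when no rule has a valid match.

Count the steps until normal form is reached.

start.  V:8 E:9  edges: 0-p->0 0-q->4 0-r->4 0-q->6 0-r->6 2-q->0 2-q->2 3-p->0 3-q->2
1. fire R0 via {0↦0, 1↦2}  →  V:8 E:6  edges: 0-q->4 0-r->4 0-q->6 0-r->6 3-p->0 3-q->2
2. fire R1 via {0↦0, 1↦4, 2↦1}  →  V:6 E:4  edges: 0-q->6 0-r->6 3-p->0 3-q->2
3. fire R1 via {0↦0, 1↦6, 2↦5}  →  V:4 E:2  edges: 3-p->0 3-q->2
normal form: no rule applies after step 3

Answer: 3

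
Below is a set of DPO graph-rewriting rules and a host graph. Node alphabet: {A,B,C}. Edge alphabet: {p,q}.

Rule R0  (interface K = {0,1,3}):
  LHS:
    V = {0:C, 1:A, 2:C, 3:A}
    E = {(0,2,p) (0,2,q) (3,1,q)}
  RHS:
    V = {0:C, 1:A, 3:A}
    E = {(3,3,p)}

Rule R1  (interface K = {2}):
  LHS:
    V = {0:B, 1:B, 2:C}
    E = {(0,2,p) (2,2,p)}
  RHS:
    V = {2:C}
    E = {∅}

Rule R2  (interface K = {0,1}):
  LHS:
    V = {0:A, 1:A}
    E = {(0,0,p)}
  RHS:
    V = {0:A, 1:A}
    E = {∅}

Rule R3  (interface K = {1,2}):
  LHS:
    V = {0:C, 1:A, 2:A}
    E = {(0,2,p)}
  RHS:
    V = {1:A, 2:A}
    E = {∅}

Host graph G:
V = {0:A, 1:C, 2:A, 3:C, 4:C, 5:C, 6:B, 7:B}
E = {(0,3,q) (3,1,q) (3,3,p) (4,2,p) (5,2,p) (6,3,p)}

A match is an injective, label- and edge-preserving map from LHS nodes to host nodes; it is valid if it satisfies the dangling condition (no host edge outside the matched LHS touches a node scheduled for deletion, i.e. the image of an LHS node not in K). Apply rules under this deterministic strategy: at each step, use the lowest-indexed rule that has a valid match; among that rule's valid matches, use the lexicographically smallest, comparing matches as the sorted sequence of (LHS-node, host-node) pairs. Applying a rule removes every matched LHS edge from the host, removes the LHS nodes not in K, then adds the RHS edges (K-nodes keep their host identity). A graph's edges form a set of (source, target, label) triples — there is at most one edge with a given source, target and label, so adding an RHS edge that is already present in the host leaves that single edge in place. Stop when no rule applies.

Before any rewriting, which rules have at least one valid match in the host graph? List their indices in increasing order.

R0: no valid match — LHS pattern not found
R1: 1 valid match — {0↦6, 1↦7, 2↦3}
R2: no valid match — LHS pattern not found
R3: 2 valid matches — {0↦4, 1↦0, 2↦2}, {0↦5, 1↦0, 2↦2}

Answer: [R1,R3]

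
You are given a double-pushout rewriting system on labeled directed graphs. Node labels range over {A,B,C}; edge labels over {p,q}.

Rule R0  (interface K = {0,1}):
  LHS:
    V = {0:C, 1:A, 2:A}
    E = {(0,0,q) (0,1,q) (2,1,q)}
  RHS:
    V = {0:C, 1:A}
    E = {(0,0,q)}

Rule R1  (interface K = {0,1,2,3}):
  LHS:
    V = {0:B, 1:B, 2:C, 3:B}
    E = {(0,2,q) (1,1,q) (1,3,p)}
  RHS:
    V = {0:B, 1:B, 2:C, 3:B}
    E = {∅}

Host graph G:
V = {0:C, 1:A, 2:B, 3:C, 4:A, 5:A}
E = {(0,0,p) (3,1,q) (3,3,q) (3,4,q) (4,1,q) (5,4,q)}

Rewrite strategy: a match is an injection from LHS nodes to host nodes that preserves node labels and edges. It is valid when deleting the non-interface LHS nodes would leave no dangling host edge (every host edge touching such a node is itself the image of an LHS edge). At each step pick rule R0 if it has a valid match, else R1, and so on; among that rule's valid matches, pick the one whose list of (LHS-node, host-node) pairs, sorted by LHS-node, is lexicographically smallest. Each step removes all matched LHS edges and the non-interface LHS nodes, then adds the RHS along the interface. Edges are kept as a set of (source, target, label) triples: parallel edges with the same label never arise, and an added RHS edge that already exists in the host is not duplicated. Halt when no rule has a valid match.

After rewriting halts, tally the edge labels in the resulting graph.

Answer: p:1 q:1

Derivation:
initial: |V|=6 |E|=6  E = 0-p->0 3-q->1 3-q->3 3-q->4 4-q->1 5-q->4
step 1: apply R0 at {0↦3, 1↦4, 2↦5}  → |V|=5 |E|=4  E = 0-p->0 3-q->1 3-q->3 4-q->1
step 2: apply R0 at {0↦3, 1↦1, 2↦4}  → |V|=4 |E|=2  E = 0-p->0 3-q->3
final graph: no rule applies after step 2
NF edges: [(0, 0, 'p'), (3, 3, 'q')]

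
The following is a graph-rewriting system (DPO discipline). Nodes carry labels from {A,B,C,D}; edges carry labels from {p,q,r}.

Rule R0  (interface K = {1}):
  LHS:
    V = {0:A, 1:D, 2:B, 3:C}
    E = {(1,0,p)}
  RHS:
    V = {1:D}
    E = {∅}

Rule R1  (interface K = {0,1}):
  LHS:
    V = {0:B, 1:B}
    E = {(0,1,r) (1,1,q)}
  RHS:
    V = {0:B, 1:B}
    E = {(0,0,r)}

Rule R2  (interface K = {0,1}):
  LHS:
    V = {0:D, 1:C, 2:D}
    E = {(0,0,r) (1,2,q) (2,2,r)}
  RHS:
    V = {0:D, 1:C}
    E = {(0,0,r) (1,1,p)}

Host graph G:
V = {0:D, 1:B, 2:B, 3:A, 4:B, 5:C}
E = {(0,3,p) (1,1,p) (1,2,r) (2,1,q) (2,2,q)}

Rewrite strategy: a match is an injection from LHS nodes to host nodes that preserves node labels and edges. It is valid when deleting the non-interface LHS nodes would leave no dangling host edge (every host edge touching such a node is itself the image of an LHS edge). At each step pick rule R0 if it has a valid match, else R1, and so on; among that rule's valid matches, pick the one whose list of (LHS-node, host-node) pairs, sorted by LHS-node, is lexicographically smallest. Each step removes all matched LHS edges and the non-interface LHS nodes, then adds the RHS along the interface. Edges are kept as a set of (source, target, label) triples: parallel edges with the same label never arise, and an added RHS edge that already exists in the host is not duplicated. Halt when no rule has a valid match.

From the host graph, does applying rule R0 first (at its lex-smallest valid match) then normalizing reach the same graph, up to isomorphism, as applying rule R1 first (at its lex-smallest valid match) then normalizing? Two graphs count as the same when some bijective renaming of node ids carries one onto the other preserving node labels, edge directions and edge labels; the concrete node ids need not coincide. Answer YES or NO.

branch R0-first: apply at {0↦3, 1↦0, 2↦4, 3↦5} → |E|=4, then 1 more step(s) → NF |V|=3 |E|=3 V={0:D, 1:B, 2:B} E=1-p->1 1-r->1 2-q->1
branch R1-first: apply at {0↦1, 1↦2} → |E|=4, then 1 more step(s) → NF |V|=3 |E|=3 V={0:D, 1:B, 2:B} E=1-p->1 1-r->1 2-q->1
graphs isomorphic (equal up to label-preserving node renaming)

Answer: YES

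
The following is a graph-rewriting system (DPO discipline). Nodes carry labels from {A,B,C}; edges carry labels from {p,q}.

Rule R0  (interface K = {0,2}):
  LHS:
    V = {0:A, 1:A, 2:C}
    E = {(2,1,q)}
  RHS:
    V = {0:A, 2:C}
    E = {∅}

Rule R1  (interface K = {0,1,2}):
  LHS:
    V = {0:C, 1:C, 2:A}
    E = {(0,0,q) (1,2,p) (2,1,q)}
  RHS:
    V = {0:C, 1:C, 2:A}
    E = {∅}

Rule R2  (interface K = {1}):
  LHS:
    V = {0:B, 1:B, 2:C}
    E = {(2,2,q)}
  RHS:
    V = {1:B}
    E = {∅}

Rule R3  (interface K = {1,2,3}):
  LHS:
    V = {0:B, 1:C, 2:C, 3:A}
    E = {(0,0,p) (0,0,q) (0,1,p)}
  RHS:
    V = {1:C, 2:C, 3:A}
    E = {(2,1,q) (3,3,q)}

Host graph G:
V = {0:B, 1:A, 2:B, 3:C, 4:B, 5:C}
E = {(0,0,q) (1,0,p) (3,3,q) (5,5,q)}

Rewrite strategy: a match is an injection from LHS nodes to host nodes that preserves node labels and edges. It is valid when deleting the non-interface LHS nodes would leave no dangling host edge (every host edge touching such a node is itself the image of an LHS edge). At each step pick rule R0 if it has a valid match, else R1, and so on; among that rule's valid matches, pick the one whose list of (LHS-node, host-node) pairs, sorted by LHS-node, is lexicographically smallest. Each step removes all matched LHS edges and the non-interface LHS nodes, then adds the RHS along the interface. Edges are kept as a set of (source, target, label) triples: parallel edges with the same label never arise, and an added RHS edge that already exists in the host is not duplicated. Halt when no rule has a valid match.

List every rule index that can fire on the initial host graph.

R0: no valid match — LHS pattern not found
R1: no valid match — LHS pattern not found
R2: 8 valid matches — {0↦2, 1↦0, 2↦3}, {0↦2, 1↦0, 2↦5}, {0↦2, 1↦4, 2↦3} (+5 more)
R3: no valid match — LHS pattern not found

Answer: [R2]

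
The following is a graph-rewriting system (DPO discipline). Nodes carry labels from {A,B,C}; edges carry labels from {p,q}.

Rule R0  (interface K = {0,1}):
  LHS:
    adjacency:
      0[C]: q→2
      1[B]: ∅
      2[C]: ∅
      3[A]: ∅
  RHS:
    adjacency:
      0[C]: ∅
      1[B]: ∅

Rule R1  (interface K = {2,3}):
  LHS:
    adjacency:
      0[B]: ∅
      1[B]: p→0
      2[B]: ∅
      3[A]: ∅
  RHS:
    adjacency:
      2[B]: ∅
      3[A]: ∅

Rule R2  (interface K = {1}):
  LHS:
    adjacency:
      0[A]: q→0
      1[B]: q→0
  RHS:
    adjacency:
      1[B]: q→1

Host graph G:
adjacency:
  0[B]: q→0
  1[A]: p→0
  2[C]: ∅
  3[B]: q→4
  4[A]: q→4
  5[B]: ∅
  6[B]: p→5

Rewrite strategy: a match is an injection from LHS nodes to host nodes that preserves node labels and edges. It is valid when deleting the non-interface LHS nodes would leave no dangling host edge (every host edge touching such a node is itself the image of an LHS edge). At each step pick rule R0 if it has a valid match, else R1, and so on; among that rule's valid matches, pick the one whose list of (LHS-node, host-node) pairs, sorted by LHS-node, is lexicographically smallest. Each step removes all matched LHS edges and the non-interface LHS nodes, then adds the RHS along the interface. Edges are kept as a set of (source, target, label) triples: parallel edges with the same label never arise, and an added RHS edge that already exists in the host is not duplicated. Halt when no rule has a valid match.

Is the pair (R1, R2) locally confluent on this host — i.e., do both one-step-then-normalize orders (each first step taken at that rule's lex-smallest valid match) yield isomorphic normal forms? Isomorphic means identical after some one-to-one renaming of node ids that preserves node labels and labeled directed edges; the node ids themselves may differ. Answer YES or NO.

Answer: YES

Rewrite trace:
branch R1-first: apply at {0↦5, 1↦6, 2↦0, 3↦1} → |E|=4, then 1 more step(s) → NF |V|=4 |E|=3 V={0:B, 1:A, 2:C, 3:B} E=0-q->0 1-p->0 3-q->3
branch R2-first: apply at {0↦4, 1↦3} → |E|=4, then 1 more step(s) → NF |V|=4 |E|=3 V={0:B, 1:A, 2:C, 3:B} E=0-q->0 1-p->0 3-q->3
graphs isomorphic (equal up to label-preserving node renaming)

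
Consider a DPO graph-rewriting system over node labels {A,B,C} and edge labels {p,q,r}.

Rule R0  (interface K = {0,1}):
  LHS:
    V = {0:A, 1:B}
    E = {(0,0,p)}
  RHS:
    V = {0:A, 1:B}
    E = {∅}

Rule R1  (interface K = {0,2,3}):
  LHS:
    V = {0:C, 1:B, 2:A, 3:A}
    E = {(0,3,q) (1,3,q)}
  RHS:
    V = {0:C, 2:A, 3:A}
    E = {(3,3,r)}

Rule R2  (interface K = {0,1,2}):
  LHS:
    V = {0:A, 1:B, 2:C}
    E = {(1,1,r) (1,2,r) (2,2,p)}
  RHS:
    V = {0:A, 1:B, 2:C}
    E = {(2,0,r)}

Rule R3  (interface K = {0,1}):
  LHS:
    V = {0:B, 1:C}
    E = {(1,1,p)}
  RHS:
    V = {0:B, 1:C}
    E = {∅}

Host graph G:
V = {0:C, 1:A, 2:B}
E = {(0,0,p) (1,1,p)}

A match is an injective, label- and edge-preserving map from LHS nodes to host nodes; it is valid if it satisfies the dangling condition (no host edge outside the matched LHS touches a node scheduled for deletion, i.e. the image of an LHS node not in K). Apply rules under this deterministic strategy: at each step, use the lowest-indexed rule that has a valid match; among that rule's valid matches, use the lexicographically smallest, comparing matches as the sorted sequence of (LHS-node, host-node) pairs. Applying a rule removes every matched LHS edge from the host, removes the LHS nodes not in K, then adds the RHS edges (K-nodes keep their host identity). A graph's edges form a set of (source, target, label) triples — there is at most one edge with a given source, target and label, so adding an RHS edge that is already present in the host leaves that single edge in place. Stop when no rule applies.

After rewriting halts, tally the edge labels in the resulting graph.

Answer: (no edges)

Steps:
start.  V:3 E:2  edges: 0-p->0 1-p->1
1. fire R0 via {0↦1, 1↦2}  →  V:3 E:1  edges: 0-p->0
2. fire R3 via {0↦2, 1↦0}  →  V:3 E:0  edges: ∅
halt: no rule applies after step 2
NF edges: []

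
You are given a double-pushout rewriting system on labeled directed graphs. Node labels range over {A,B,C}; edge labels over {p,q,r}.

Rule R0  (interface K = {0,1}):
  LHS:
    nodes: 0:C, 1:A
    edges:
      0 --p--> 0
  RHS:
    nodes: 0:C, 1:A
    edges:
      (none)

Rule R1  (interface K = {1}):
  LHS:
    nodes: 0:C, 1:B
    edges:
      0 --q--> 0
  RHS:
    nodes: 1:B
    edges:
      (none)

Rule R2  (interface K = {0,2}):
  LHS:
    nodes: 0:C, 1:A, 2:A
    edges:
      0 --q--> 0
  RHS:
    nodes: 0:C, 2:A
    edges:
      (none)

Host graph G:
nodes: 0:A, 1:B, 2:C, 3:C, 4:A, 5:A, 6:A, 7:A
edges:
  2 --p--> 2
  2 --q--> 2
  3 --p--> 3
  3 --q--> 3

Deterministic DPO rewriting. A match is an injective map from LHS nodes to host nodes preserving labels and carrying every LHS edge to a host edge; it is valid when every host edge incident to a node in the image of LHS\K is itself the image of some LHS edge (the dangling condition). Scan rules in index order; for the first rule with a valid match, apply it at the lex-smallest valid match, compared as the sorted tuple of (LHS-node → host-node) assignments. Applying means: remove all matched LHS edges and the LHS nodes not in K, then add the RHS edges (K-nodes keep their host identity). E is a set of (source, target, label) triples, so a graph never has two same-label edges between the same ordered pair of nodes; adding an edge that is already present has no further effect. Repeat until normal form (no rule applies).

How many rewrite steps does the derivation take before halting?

start.  V:8 E:4  edges: 2-p->2 2-q->2 3-p->3 3-q->3
1. fire R0 via {0↦2, 1↦0}  →  V:8 E:3  edges: 2-q->2 3-p->3 3-q->3
2. fire R0 via {0↦3, 1↦0}  →  V:8 E:2  edges: 2-q->2 3-q->3
3. fire R1 via {0↦2, 1↦1}  →  V:7 E:1  edges: 3-q->3
4. fire R1 via {0↦3, 1↦1}  →  V:6 E:0  edges: ∅
final graph: no rule applies after step 4

Answer: 4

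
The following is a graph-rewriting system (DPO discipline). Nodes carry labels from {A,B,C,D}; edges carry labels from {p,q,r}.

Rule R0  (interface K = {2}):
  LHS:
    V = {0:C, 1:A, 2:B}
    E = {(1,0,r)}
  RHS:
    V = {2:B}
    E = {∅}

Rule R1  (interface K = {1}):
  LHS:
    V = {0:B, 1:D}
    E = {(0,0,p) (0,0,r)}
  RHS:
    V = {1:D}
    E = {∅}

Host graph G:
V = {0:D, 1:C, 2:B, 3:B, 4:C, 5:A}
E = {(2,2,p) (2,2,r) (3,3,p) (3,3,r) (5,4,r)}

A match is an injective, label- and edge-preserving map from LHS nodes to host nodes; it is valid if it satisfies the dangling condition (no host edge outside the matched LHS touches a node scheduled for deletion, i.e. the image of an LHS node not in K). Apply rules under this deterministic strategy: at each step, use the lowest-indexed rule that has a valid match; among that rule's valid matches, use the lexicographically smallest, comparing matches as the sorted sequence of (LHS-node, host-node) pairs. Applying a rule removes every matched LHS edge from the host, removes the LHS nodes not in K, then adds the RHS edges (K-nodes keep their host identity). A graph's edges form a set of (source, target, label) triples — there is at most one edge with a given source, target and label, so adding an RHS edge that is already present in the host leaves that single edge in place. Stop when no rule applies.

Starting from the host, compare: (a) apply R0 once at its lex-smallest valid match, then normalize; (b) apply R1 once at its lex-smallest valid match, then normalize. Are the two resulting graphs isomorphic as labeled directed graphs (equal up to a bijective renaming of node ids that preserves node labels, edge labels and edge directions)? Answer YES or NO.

branch R0-first: apply at {0↦4, 1↦5, 2↦2} → |E|=4, then 2 more step(s) → NF |V|=2 |E|=0 V={0:D, 1:C} E=∅
branch R1-first: apply at {0↦2, 1↦0} → |E|=3, then 2 more step(s) → NF |V|=2 |E|=0 V={0:D, 1:C} E=∅
graphs isomorphic (equal up to label-preserving node renaming)

Answer: YES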